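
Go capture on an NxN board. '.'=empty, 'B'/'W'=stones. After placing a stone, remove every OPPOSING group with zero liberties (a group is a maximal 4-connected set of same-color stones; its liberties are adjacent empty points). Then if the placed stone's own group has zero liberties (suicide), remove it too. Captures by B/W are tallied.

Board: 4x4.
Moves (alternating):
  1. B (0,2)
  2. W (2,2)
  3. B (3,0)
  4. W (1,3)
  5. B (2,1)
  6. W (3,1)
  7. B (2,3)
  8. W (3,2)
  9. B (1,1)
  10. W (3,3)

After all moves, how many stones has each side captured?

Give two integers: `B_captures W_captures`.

Move 1: B@(0,2) -> caps B=0 W=0
Move 2: W@(2,2) -> caps B=0 W=0
Move 3: B@(3,0) -> caps B=0 W=0
Move 4: W@(1,3) -> caps B=0 W=0
Move 5: B@(2,1) -> caps B=0 W=0
Move 6: W@(3,1) -> caps B=0 W=0
Move 7: B@(2,3) -> caps B=0 W=0
Move 8: W@(3,2) -> caps B=0 W=0
Move 9: B@(1,1) -> caps B=0 W=0
Move 10: W@(3,3) -> caps B=0 W=1

Answer: 0 1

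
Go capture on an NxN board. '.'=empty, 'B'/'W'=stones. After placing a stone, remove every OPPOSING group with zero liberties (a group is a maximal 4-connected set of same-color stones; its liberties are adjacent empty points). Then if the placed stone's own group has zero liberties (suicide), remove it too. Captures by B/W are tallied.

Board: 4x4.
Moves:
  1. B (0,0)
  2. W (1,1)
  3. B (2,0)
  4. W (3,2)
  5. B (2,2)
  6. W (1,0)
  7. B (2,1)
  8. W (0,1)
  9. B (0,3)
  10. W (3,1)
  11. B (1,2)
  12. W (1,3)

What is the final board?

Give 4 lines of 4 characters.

Move 1: B@(0,0) -> caps B=0 W=0
Move 2: W@(1,1) -> caps B=0 W=0
Move 3: B@(2,0) -> caps B=0 W=0
Move 4: W@(3,2) -> caps B=0 W=0
Move 5: B@(2,2) -> caps B=0 W=0
Move 6: W@(1,0) -> caps B=0 W=0
Move 7: B@(2,1) -> caps B=0 W=0
Move 8: W@(0,1) -> caps B=0 W=1
Move 9: B@(0,3) -> caps B=0 W=1
Move 10: W@(3,1) -> caps B=0 W=1
Move 11: B@(1,2) -> caps B=0 W=1
Move 12: W@(1,3) -> caps B=0 W=1

Answer: .W.B
WWBW
BBB.
.WW.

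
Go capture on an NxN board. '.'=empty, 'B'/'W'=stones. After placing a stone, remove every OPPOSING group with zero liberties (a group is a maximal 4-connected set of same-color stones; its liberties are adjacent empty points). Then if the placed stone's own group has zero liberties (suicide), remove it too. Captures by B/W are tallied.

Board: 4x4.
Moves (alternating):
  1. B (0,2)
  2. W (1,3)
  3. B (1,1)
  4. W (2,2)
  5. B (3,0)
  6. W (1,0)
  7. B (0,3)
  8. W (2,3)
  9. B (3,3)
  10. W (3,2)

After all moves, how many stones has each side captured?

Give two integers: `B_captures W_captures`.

Answer: 0 1

Derivation:
Move 1: B@(0,2) -> caps B=0 W=0
Move 2: W@(1,3) -> caps B=0 W=0
Move 3: B@(1,1) -> caps B=0 W=0
Move 4: W@(2,2) -> caps B=0 W=0
Move 5: B@(3,0) -> caps B=0 W=0
Move 6: W@(1,0) -> caps B=0 W=0
Move 7: B@(0,3) -> caps B=0 W=0
Move 8: W@(2,3) -> caps B=0 W=0
Move 9: B@(3,3) -> caps B=0 W=0
Move 10: W@(3,2) -> caps B=0 W=1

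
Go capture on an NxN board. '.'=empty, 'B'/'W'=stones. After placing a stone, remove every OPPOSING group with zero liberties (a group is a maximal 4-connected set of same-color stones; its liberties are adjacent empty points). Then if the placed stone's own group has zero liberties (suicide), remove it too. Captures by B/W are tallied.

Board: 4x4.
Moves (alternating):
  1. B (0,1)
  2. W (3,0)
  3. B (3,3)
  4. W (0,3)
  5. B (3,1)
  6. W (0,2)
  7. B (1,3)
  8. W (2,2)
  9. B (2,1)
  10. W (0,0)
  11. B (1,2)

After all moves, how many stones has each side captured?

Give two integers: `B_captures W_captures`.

Move 1: B@(0,1) -> caps B=0 W=0
Move 2: W@(3,0) -> caps B=0 W=0
Move 3: B@(3,3) -> caps B=0 W=0
Move 4: W@(0,3) -> caps B=0 W=0
Move 5: B@(3,1) -> caps B=0 W=0
Move 6: W@(0,2) -> caps B=0 W=0
Move 7: B@(1,3) -> caps B=0 W=0
Move 8: W@(2,2) -> caps B=0 W=0
Move 9: B@(2,1) -> caps B=0 W=0
Move 10: W@(0,0) -> caps B=0 W=0
Move 11: B@(1,2) -> caps B=2 W=0

Answer: 2 0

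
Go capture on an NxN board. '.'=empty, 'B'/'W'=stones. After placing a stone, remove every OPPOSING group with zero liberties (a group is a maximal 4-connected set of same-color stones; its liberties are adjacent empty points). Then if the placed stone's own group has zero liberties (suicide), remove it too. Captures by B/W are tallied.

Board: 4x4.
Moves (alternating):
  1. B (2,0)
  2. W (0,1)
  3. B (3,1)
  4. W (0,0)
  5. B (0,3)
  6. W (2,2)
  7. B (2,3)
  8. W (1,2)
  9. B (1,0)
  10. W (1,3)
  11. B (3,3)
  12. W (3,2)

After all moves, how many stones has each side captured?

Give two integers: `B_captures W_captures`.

Answer: 0 2

Derivation:
Move 1: B@(2,0) -> caps B=0 W=0
Move 2: W@(0,1) -> caps B=0 W=0
Move 3: B@(3,1) -> caps B=0 W=0
Move 4: W@(0,0) -> caps B=0 W=0
Move 5: B@(0,3) -> caps B=0 W=0
Move 6: W@(2,2) -> caps B=0 W=0
Move 7: B@(2,3) -> caps B=0 W=0
Move 8: W@(1,2) -> caps B=0 W=0
Move 9: B@(1,0) -> caps B=0 W=0
Move 10: W@(1,3) -> caps B=0 W=0
Move 11: B@(3,3) -> caps B=0 W=0
Move 12: W@(3,2) -> caps B=0 W=2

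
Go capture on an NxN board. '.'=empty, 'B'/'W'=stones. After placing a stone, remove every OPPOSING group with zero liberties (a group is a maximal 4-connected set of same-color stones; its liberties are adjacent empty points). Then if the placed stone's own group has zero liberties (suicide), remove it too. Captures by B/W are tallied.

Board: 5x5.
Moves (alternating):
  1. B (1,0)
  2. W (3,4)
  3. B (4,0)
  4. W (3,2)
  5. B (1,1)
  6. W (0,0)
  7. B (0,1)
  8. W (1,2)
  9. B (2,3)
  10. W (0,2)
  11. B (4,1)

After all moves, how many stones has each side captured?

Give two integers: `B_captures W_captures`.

Answer: 1 0

Derivation:
Move 1: B@(1,0) -> caps B=0 W=0
Move 2: W@(3,4) -> caps B=0 W=0
Move 3: B@(4,0) -> caps B=0 W=0
Move 4: W@(3,2) -> caps B=0 W=0
Move 5: B@(1,1) -> caps B=0 W=0
Move 6: W@(0,0) -> caps B=0 W=0
Move 7: B@(0,1) -> caps B=1 W=0
Move 8: W@(1,2) -> caps B=1 W=0
Move 9: B@(2,3) -> caps B=1 W=0
Move 10: W@(0,2) -> caps B=1 W=0
Move 11: B@(4,1) -> caps B=1 W=0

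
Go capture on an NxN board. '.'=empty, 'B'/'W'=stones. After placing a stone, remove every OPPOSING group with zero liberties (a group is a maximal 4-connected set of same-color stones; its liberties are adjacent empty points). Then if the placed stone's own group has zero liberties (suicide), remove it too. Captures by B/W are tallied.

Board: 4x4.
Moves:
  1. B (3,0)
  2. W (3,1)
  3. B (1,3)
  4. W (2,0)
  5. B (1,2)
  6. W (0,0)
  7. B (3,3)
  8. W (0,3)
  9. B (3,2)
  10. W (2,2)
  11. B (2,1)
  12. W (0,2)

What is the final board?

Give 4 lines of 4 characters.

Answer: W.WW
..BB
WBW.
.WBB

Derivation:
Move 1: B@(3,0) -> caps B=0 W=0
Move 2: W@(3,1) -> caps B=0 W=0
Move 3: B@(1,3) -> caps B=0 W=0
Move 4: W@(2,0) -> caps B=0 W=1
Move 5: B@(1,2) -> caps B=0 W=1
Move 6: W@(0,0) -> caps B=0 W=1
Move 7: B@(3,3) -> caps B=0 W=1
Move 8: W@(0,3) -> caps B=0 W=1
Move 9: B@(3,2) -> caps B=0 W=1
Move 10: W@(2,2) -> caps B=0 W=1
Move 11: B@(2,1) -> caps B=0 W=1
Move 12: W@(0,2) -> caps B=0 W=1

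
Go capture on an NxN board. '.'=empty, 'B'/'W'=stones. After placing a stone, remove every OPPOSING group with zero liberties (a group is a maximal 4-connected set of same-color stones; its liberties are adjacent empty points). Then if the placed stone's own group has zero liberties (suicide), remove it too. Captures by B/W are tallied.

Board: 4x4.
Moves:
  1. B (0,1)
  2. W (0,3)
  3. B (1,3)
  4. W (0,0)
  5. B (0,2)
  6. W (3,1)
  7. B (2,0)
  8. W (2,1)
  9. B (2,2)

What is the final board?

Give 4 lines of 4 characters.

Answer: WBB.
...B
BWB.
.W..

Derivation:
Move 1: B@(0,1) -> caps B=0 W=0
Move 2: W@(0,3) -> caps B=0 W=0
Move 3: B@(1,3) -> caps B=0 W=0
Move 4: W@(0,0) -> caps B=0 W=0
Move 5: B@(0,2) -> caps B=1 W=0
Move 6: W@(3,1) -> caps B=1 W=0
Move 7: B@(2,0) -> caps B=1 W=0
Move 8: W@(2,1) -> caps B=1 W=0
Move 9: B@(2,2) -> caps B=1 W=0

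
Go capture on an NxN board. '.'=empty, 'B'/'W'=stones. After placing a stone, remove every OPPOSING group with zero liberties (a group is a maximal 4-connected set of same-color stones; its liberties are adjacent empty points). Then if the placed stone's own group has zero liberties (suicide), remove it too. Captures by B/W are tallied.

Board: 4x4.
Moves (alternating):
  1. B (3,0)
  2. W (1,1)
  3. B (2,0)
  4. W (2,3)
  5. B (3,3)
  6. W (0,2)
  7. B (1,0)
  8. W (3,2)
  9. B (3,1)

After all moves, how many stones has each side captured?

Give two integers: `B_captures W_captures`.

Move 1: B@(3,0) -> caps B=0 W=0
Move 2: W@(1,1) -> caps B=0 W=0
Move 3: B@(2,0) -> caps B=0 W=0
Move 4: W@(2,3) -> caps B=0 W=0
Move 5: B@(3,3) -> caps B=0 W=0
Move 6: W@(0,2) -> caps B=0 W=0
Move 7: B@(1,0) -> caps B=0 W=0
Move 8: W@(3,2) -> caps B=0 W=1
Move 9: B@(3,1) -> caps B=0 W=1

Answer: 0 1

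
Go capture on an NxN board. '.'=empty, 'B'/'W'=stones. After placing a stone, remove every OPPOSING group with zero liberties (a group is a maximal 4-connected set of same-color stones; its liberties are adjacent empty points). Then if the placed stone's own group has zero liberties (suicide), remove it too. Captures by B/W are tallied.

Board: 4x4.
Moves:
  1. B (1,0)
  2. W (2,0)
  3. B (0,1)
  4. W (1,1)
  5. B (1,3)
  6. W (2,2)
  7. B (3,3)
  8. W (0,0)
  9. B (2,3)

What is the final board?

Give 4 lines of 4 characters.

Move 1: B@(1,0) -> caps B=0 W=0
Move 2: W@(2,0) -> caps B=0 W=0
Move 3: B@(0,1) -> caps B=0 W=0
Move 4: W@(1,1) -> caps B=0 W=0
Move 5: B@(1,3) -> caps B=0 W=0
Move 6: W@(2,2) -> caps B=0 W=0
Move 7: B@(3,3) -> caps B=0 W=0
Move 8: W@(0,0) -> caps B=0 W=1
Move 9: B@(2,3) -> caps B=0 W=1

Answer: WB..
.W.B
W.WB
...B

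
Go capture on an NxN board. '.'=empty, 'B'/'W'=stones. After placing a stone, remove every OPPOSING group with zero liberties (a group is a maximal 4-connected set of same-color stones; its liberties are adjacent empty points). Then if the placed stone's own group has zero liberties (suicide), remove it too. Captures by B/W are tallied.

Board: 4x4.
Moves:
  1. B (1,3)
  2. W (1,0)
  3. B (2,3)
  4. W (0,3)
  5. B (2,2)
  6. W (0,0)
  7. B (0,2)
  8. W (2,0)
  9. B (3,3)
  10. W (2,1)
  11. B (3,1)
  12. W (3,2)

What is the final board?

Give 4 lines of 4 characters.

Answer: W.B.
W..B
WWBB
.B.B

Derivation:
Move 1: B@(1,3) -> caps B=0 W=0
Move 2: W@(1,0) -> caps B=0 W=0
Move 3: B@(2,3) -> caps B=0 W=0
Move 4: W@(0,3) -> caps B=0 W=0
Move 5: B@(2,2) -> caps B=0 W=0
Move 6: W@(0,0) -> caps B=0 W=0
Move 7: B@(0,2) -> caps B=1 W=0
Move 8: W@(2,0) -> caps B=1 W=0
Move 9: B@(3,3) -> caps B=1 W=0
Move 10: W@(2,1) -> caps B=1 W=0
Move 11: B@(3,1) -> caps B=1 W=0
Move 12: W@(3,2) -> caps B=1 W=0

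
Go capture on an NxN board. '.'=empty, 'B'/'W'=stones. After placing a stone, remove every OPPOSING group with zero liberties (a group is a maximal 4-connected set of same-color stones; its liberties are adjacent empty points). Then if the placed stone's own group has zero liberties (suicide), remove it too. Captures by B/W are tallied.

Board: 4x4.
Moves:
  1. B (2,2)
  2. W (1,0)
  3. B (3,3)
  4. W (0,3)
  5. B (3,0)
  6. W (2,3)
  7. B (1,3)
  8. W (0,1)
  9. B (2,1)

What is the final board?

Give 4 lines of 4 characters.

Answer: .W.W
W..B
.BB.
B..B

Derivation:
Move 1: B@(2,2) -> caps B=0 W=0
Move 2: W@(1,0) -> caps B=0 W=0
Move 3: B@(3,3) -> caps B=0 W=0
Move 4: W@(0,3) -> caps B=0 W=0
Move 5: B@(3,0) -> caps B=0 W=0
Move 6: W@(2,3) -> caps B=0 W=0
Move 7: B@(1,3) -> caps B=1 W=0
Move 8: W@(0,1) -> caps B=1 W=0
Move 9: B@(2,1) -> caps B=1 W=0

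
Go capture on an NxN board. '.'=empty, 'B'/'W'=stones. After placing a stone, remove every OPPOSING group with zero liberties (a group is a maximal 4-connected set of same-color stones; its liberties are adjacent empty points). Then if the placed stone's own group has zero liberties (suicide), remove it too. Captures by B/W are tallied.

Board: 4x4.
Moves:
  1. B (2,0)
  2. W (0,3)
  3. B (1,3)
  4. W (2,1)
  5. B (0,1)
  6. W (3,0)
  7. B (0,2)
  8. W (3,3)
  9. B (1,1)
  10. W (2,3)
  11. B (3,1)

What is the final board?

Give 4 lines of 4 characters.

Answer: .BB.
.B.B
BW.W
.B.W

Derivation:
Move 1: B@(2,0) -> caps B=0 W=0
Move 2: W@(0,3) -> caps B=0 W=0
Move 3: B@(1,3) -> caps B=0 W=0
Move 4: W@(2,1) -> caps B=0 W=0
Move 5: B@(0,1) -> caps B=0 W=0
Move 6: W@(3,0) -> caps B=0 W=0
Move 7: B@(0,2) -> caps B=1 W=0
Move 8: W@(3,3) -> caps B=1 W=0
Move 9: B@(1,1) -> caps B=1 W=0
Move 10: W@(2,3) -> caps B=1 W=0
Move 11: B@(3,1) -> caps B=2 W=0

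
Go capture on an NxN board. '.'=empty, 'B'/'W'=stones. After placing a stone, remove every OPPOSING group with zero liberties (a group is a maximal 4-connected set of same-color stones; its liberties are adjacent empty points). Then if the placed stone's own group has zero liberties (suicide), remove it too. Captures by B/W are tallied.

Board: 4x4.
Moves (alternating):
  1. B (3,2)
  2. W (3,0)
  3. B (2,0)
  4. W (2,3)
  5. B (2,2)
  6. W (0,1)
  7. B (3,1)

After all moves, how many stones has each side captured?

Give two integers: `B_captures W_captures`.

Answer: 1 0

Derivation:
Move 1: B@(3,2) -> caps B=0 W=0
Move 2: W@(3,0) -> caps B=0 W=0
Move 3: B@(2,0) -> caps B=0 W=0
Move 4: W@(2,3) -> caps B=0 W=0
Move 5: B@(2,2) -> caps B=0 W=0
Move 6: W@(0,1) -> caps B=0 W=0
Move 7: B@(3,1) -> caps B=1 W=0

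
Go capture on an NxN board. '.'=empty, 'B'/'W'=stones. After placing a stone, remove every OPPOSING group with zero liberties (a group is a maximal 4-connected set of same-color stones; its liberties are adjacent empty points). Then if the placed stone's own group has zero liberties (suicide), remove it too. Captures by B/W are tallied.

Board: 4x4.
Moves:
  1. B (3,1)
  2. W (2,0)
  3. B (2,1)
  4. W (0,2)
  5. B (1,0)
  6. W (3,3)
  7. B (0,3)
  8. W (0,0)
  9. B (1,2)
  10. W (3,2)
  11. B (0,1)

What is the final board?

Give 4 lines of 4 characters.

Answer: .B.B
B.B.
WB..
.BWW

Derivation:
Move 1: B@(3,1) -> caps B=0 W=0
Move 2: W@(2,0) -> caps B=0 W=0
Move 3: B@(2,1) -> caps B=0 W=0
Move 4: W@(0,2) -> caps B=0 W=0
Move 5: B@(1,0) -> caps B=0 W=0
Move 6: W@(3,3) -> caps B=0 W=0
Move 7: B@(0,3) -> caps B=0 W=0
Move 8: W@(0,0) -> caps B=0 W=0
Move 9: B@(1,2) -> caps B=0 W=0
Move 10: W@(3,2) -> caps B=0 W=0
Move 11: B@(0,1) -> caps B=2 W=0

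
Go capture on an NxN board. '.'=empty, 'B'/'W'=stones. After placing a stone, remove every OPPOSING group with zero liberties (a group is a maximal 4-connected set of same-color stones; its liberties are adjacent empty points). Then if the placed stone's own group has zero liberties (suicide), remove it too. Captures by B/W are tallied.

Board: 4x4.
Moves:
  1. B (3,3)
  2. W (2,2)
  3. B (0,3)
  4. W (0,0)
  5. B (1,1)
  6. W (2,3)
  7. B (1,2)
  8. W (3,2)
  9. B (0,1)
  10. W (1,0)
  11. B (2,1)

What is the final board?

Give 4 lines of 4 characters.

Answer: WB.B
WBB.
.BWW
..W.

Derivation:
Move 1: B@(3,3) -> caps B=0 W=0
Move 2: W@(2,2) -> caps B=0 W=0
Move 3: B@(0,3) -> caps B=0 W=0
Move 4: W@(0,0) -> caps B=0 W=0
Move 5: B@(1,1) -> caps B=0 W=0
Move 6: W@(2,3) -> caps B=0 W=0
Move 7: B@(1,2) -> caps B=0 W=0
Move 8: W@(3,2) -> caps B=0 W=1
Move 9: B@(0,1) -> caps B=0 W=1
Move 10: W@(1,0) -> caps B=0 W=1
Move 11: B@(2,1) -> caps B=0 W=1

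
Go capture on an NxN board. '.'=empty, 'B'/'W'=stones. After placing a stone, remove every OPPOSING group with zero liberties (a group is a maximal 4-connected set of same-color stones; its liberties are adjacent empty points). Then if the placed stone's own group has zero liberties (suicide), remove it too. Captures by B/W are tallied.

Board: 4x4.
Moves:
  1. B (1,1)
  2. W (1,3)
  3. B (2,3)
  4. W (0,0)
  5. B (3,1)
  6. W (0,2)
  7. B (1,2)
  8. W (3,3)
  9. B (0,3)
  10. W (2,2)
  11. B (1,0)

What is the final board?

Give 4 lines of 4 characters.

Answer: W.WB
BBB.
..WB
.B.W

Derivation:
Move 1: B@(1,1) -> caps B=0 W=0
Move 2: W@(1,3) -> caps B=0 W=0
Move 3: B@(2,3) -> caps B=0 W=0
Move 4: W@(0,0) -> caps B=0 W=0
Move 5: B@(3,1) -> caps B=0 W=0
Move 6: W@(0,2) -> caps B=0 W=0
Move 7: B@(1,2) -> caps B=0 W=0
Move 8: W@(3,3) -> caps B=0 W=0
Move 9: B@(0,3) -> caps B=1 W=0
Move 10: W@(2,2) -> caps B=1 W=0
Move 11: B@(1,0) -> caps B=1 W=0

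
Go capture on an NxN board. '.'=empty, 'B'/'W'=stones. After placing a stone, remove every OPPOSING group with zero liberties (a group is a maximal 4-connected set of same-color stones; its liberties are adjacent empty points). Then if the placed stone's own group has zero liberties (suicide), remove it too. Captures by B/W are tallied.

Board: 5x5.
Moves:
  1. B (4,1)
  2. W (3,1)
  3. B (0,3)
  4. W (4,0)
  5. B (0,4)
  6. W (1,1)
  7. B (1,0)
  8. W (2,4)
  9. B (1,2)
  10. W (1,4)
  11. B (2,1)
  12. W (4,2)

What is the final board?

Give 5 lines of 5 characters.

Answer: ...BB
BWB.W
.B..W
.W...
W.W..

Derivation:
Move 1: B@(4,1) -> caps B=0 W=0
Move 2: W@(3,1) -> caps B=0 W=0
Move 3: B@(0,3) -> caps B=0 W=0
Move 4: W@(4,0) -> caps B=0 W=0
Move 5: B@(0,4) -> caps B=0 W=0
Move 6: W@(1,1) -> caps B=0 W=0
Move 7: B@(1,0) -> caps B=0 W=0
Move 8: W@(2,4) -> caps B=0 W=0
Move 9: B@(1,2) -> caps B=0 W=0
Move 10: W@(1,4) -> caps B=0 W=0
Move 11: B@(2,1) -> caps B=0 W=0
Move 12: W@(4,2) -> caps B=0 W=1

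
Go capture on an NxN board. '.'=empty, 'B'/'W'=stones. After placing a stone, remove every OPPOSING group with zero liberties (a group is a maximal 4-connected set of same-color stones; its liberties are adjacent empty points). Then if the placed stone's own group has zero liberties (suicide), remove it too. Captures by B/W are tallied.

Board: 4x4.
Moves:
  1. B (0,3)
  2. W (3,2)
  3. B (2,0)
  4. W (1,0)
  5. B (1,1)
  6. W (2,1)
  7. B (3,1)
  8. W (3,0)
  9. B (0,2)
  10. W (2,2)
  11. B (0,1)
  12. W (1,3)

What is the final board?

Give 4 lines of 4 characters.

Answer: .BBB
WB.W
.WW.
W.W.

Derivation:
Move 1: B@(0,3) -> caps B=0 W=0
Move 2: W@(3,2) -> caps B=0 W=0
Move 3: B@(2,0) -> caps B=0 W=0
Move 4: W@(1,0) -> caps B=0 W=0
Move 5: B@(1,1) -> caps B=0 W=0
Move 6: W@(2,1) -> caps B=0 W=0
Move 7: B@(3,1) -> caps B=0 W=0
Move 8: W@(3,0) -> caps B=0 W=2
Move 9: B@(0,2) -> caps B=0 W=2
Move 10: W@(2,2) -> caps B=0 W=2
Move 11: B@(0,1) -> caps B=0 W=2
Move 12: W@(1,3) -> caps B=0 W=2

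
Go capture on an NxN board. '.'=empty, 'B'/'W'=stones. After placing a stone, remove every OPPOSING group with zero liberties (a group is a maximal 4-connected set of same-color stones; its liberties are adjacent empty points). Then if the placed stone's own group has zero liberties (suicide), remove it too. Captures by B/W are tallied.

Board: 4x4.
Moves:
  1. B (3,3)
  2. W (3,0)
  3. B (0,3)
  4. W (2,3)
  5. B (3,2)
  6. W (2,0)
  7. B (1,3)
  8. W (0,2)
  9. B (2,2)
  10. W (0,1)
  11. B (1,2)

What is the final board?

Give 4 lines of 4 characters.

Answer: .WWB
..BB
W.B.
W.BB

Derivation:
Move 1: B@(3,3) -> caps B=0 W=0
Move 2: W@(3,0) -> caps B=0 W=0
Move 3: B@(0,3) -> caps B=0 W=0
Move 4: W@(2,3) -> caps B=0 W=0
Move 5: B@(3,2) -> caps B=0 W=0
Move 6: W@(2,0) -> caps B=0 W=0
Move 7: B@(1,3) -> caps B=0 W=0
Move 8: W@(0,2) -> caps B=0 W=0
Move 9: B@(2,2) -> caps B=1 W=0
Move 10: W@(0,1) -> caps B=1 W=0
Move 11: B@(1,2) -> caps B=1 W=0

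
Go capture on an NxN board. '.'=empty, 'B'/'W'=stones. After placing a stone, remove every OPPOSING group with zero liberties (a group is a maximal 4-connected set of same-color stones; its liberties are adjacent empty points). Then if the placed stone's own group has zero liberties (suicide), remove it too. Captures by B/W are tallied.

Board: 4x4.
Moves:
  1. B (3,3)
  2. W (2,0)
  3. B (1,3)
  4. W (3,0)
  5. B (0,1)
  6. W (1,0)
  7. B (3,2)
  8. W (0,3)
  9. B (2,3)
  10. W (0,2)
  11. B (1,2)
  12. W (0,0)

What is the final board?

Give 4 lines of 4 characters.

Move 1: B@(3,3) -> caps B=0 W=0
Move 2: W@(2,0) -> caps B=0 W=0
Move 3: B@(1,3) -> caps B=0 W=0
Move 4: W@(3,0) -> caps B=0 W=0
Move 5: B@(0,1) -> caps B=0 W=0
Move 6: W@(1,0) -> caps B=0 W=0
Move 7: B@(3,2) -> caps B=0 W=0
Move 8: W@(0,3) -> caps B=0 W=0
Move 9: B@(2,3) -> caps B=0 W=0
Move 10: W@(0,2) -> caps B=0 W=0
Move 11: B@(1,2) -> caps B=2 W=0
Move 12: W@(0,0) -> caps B=2 W=0

Answer: WB..
W.BB
W..B
W.BB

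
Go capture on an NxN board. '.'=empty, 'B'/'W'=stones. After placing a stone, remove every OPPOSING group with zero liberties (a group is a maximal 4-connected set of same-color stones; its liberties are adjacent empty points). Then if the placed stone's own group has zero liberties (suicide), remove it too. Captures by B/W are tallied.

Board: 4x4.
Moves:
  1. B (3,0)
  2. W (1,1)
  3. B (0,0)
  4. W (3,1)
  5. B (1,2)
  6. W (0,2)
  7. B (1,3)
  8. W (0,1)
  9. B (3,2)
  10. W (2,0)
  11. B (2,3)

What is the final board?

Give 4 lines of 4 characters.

Answer: BWW.
.WBB
W..B
.WB.

Derivation:
Move 1: B@(3,0) -> caps B=0 W=0
Move 2: W@(1,1) -> caps B=0 W=0
Move 3: B@(0,0) -> caps B=0 W=0
Move 4: W@(3,1) -> caps B=0 W=0
Move 5: B@(1,2) -> caps B=0 W=0
Move 6: W@(0,2) -> caps B=0 W=0
Move 7: B@(1,3) -> caps B=0 W=0
Move 8: W@(0,1) -> caps B=0 W=0
Move 9: B@(3,2) -> caps B=0 W=0
Move 10: W@(2,0) -> caps B=0 W=1
Move 11: B@(2,3) -> caps B=0 W=1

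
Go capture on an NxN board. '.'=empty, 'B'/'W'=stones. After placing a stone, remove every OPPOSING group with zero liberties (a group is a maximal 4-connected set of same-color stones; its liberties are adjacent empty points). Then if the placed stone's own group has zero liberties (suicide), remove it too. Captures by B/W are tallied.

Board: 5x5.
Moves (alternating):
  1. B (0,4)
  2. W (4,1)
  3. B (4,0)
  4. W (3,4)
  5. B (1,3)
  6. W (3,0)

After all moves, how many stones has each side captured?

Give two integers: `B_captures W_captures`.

Answer: 0 1

Derivation:
Move 1: B@(0,4) -> caps B=0 W=0
Move 2: W@(4,1) -> caps B=0 W=0
Move 3: B@(4,0) -> caps B=0 W=0
Move 4: W@(3,4) -> caps B=0 W=0
Move 5: B@(1,3) -> caps B=0 W=0
Move 6: W@(3,0) -> caps B=0 W=1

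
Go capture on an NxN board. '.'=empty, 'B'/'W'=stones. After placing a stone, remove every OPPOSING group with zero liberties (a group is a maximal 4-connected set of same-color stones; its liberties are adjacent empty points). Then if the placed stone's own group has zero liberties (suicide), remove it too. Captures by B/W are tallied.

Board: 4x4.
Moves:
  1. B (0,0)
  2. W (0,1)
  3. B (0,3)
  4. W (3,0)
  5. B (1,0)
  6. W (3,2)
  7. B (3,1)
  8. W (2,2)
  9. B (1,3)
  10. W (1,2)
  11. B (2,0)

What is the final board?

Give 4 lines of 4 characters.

Answer: BW.B
B.WB
B.W.
.BW.

Derivation:
Move 1: B@(0,0) -> caps B=0 W=0
Move 2: W@(0,1) -> caps B=0 W=0
Move 3: B@(0,3) -> caps B=0 W=0
Move 4: W@(3,0) -> caps B=0 W=0
Move 5: B@(1,0) -> caps B=0 W=0
Move 6: W@(3,2) -> caps B=0 W=0
Move 7: B@(3,1) -> caps B=0 W=0
Move 8: W@(2,2) -> caps B=0 W=0
Move 9: B@(1,3) -> caps B=0 W=0
Move 10: W@(1,2) -> caps B=0 W=0
Move 11: B@(2,0) -> caps B=1 W=0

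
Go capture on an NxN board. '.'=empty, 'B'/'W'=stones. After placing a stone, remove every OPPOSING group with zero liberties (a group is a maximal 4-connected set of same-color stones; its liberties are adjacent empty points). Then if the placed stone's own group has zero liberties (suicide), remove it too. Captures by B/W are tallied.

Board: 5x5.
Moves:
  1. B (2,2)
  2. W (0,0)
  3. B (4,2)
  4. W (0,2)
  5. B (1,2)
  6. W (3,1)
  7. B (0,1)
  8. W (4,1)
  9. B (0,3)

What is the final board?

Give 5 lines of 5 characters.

Answer: WB.B.
..B..
..B..
.W...
.WB..

Derivation:
Move 1: B@(2,2) -> caps B=0 W=0
Move 2: W@(0,0) -> caps B=0 W=0
Move 3: B@(4,2) -> caps B=0 W=0
Move 4: W@(0,2) -> caps B=0 W=0
Move 5: B@(1,2) -> caps B=0 W=0
Move 6: W@(3,1) -> caps B=0 W=0
Move 7: B@(0,1) -> caps B=0 W=0
Move 8: W@(4,1) -> caps B=0 W=0
Move 9: B@(0,3) -> caps B=1 W=0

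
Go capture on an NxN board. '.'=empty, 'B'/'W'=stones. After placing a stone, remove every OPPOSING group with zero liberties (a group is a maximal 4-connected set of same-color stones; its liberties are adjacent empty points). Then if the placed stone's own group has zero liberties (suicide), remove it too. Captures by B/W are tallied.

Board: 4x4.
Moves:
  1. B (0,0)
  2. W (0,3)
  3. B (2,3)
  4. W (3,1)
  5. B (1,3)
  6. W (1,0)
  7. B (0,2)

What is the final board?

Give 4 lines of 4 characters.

Answer: B.B.
W..B
...B
.W..

Derivation:
Move 1: B@(0,0) -> caps B=0 W=0
Move 2: W@(0,3) -> caps B=0 W=0
Move 3: B@(2,3) -> caps B=0 W=0
Move 4: W@(3,1) -> caps B=0 W=0
Move 5: B@(1,3) -> caps B=0 W=0
Move 6: W@(1,0) -> caps B=0 W=0
Move 7: B@(0,2) -> caps B=1 W=0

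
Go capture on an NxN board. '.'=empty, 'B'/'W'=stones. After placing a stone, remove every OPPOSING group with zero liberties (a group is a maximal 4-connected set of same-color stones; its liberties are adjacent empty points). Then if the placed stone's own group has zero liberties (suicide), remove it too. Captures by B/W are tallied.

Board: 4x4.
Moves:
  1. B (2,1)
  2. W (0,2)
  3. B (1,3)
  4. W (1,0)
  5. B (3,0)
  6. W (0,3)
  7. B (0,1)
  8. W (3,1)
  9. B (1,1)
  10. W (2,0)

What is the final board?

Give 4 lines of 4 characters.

Answer: .BWW
WB.B
WB..
.W..

Derivation:
Move 1: B@(2,1) -> caps B=0 W=0
Move 2: W@(0,2) -> caps B=0 W=0
Move 3: B@(1,3) -> caps B=0 W=0
Move 4: W@(1,0) -> caps B=0 W=0
Move 5: B@(3,0) -> caps B=0 W=0
Move 6: W@(0,3) -> caps B=0 W=0
Move 7: B@(0,1) -> caps B=0 W=0
Move 8: W@(3,1) -> caps B=0 W=0
Move 9: B@(1,1) -> caps B=0 W=0
Move 10: W@(2,0) -> caps B=0 W=1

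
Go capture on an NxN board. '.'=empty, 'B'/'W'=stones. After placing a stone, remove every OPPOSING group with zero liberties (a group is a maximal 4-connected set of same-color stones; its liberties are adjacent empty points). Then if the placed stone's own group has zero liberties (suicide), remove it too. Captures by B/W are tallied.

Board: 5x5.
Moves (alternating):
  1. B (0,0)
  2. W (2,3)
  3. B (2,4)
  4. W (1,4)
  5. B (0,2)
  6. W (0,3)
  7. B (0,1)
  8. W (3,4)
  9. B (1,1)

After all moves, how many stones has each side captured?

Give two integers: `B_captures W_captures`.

Move 1: B@(0,0) -> caps B=0 W=0
Move 2: W@(2,3) -> caps B=0 W=0
Move 3: B@(2,4) -> caps B=0 W=0
Move 4: W@(1,4) -> caps B=0 W=0
Move 5: B@(0,2) -> caps B=0 W=0
Move 6: W@(0,3) -> caps B=0 W=0
Move 7: B@(0,1) -> caps B=0 W=0
Move 8: W@(3,4) -> caps B=0 W=1
Move 9: B@(1,1) -> caps B=0 W=1

Answer: 0 1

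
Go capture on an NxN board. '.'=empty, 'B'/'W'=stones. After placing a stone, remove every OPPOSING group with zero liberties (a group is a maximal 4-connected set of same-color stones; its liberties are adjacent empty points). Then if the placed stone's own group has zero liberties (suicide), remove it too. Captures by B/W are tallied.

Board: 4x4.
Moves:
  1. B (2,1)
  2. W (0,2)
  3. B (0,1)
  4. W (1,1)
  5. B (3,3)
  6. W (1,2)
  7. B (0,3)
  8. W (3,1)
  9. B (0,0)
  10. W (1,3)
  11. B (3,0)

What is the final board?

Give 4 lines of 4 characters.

Answer: BBW.
.WWW
.B..
BW.B

Derivation:
Move 1: B@(2,1) -> caps B=0 W=0
Move 2: W@(0,2) -> caps B=0 W=0
Move 3: B@(0,1) -> caps B=0 W=0
Move 4: W@(1,1) -> caps B=0 W=0
Move 5: B@(3,3) -> caps B=0 W=0
Move 6: W@(1,2) -> caps B=0 W=0
Move 7: B@(0,3) -> caps B=0 W=0
Move 8: W@(3,1) -> caps B=0 W=0
Move 9: B@(0,0) -> caps B=0 W=0
Move 10: W@(1,3) -> caps B=0 W=1
Move 11: B@(3,0) -> caps B=0 W=1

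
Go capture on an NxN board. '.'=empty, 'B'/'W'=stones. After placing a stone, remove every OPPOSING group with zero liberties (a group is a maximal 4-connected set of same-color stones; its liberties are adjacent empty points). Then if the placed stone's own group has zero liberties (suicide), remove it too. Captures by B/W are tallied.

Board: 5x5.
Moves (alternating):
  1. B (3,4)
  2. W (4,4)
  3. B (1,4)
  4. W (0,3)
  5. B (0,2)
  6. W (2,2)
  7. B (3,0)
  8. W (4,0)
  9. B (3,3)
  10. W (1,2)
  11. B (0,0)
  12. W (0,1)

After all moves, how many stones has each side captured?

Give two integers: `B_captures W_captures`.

Answer: 0 1

Derivation:
Move 1: B@(3,4) -> caps B=0 W=0
Move 2: W@(4,4) -> caps B=0 W=0
Move 3: B@(1,4) -> caps B=0 W=0
Move 4: W@(0,3) -> caps B=0 W=0
Move 5: B@(0,2) -> caps B=0 W=0
Move 6: W@(2,2) -> caps B=0 W=0
Move 7: B@(3,0) -> caps B=0 W=0
Move 8: W@(4,0) -> caps B=0 W=0
Move 9: B@(3,3) -> caps B=0 W=0
Move 10: W@(1,2) -> caps B=0 W=0
Move 11: B@(0,0) -> caps B=0 W=0
Move 12: W@(0,1) -> caps B=0 W=1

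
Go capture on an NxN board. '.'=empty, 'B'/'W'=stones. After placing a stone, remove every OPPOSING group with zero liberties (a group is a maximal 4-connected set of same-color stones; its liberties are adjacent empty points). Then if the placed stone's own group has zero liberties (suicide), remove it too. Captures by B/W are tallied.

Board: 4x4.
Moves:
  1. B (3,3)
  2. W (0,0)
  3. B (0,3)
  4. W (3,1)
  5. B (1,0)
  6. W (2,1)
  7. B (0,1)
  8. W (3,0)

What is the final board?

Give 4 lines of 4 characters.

Move 1: B@(3,3) -> caps B=0 W=0
Move 2: W@(0,0) -> caps B=0 W=0
Move 3: B@(0,3) -> caps B=0 W=0
Move 4: W@(3,1) -> caps B=0 W=0
Move 5: B@(1,0) -> caps B=0 W=0
Move 6: W@(2,1) -> caps B=0 W=0
Move 7: B@(0,1) -> caps B=1 W=0
Move 8: W@(3,0) -> caps B=1 W=0

Answer: .B.B
B...
.W..
WW.B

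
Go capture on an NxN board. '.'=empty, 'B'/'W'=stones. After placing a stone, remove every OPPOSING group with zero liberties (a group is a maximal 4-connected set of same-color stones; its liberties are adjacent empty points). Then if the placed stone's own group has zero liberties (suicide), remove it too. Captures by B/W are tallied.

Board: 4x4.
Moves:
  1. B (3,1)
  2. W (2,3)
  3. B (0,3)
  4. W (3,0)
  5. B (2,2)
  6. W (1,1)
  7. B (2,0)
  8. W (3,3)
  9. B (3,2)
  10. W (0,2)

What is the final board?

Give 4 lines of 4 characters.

Move 1: B@(3,1) -> caps B=0 W=0
Move 2: W@(2,3) -> caps B=0 W=0
Move 3: B@(0,3) -> caps B=0 W=0
Move 4: W@(3,0) -> caps B=0 W=0
Move 5: B@(2,2) -> caps B=0 W=0
Move 6: W@(1,1) -> caps B=0 W=0
Move 7: B@(2,0) -> caps B=1 W=0
Move 8: W@(3,3) -> caps B=1 W=0
Move 9: B@(3,2) -> caps B=1 W=0
Move 10: W@(0,2) -> caps B=1 W=0

Answer: ..WB
.W..
B.BW
.BBW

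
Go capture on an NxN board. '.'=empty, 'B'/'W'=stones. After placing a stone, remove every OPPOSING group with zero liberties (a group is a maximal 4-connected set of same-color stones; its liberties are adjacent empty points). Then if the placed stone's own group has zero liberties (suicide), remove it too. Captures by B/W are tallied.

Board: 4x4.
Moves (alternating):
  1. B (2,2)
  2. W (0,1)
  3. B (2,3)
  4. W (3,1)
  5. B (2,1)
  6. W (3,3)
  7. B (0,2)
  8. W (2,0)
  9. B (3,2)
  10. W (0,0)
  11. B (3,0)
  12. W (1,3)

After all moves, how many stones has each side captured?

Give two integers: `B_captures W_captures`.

Move 1: B@(2,2) -> caps B=0 W=0
Move 2: W@(0,1) -> caps B=0 W=0
Move 3: B@(2,3) -> caps B=0 W=0
Move 4: W@(3,1) -> caps B=0 W=0
Move 5: B@(2,1) -> caps B=0 W=0
Move 6: W@(3,3) -> caps B=0 W=0
Move 7: B@(0,2) -> caps B=0 W=0
Move 8: W@(2,0) -> caps B=0 W=0
Move 9: B@(3,2) -> caps B=1 W=0
Move 10: W@(0,0) -> caps B=1 W=0
Move 11: B@(3,0) -> caps B=2 W=0
Move 12: W@(1,3) -> caps B=2 W=0

Answer: 2 0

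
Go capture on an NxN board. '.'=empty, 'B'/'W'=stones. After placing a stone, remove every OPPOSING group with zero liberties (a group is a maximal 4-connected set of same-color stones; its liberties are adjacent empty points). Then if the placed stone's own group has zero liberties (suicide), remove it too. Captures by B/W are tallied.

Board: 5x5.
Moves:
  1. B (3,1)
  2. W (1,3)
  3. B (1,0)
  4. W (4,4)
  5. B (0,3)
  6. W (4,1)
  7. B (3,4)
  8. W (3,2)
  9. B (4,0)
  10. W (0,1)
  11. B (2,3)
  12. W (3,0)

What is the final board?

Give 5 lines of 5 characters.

Move 1: B@(3,1) -> caps B=0 W=0
Move 2: W@(1,3) -> caps B=0 W=0
Move 3: B@(1,0) -> caps B=0 W=0
Move 4: W@(4,4) -> caps B=0 W=0
Move 5: B@(0,3) -> caps B=0 W=0
Move 6: W@(4,1) -> caps B=0 W=0
Move 7: B@(3,4) -> caps B=0 W=0
Move 8: W@(3,2) -> caps B=0 W=0
Move 9: B@(4,0) -> caps B=0 W=0
Move 10: W@(0,1) -> caps B=0 W=0
Move 11: B@(2,3) -> caps B=0 W=0
Move 12: W@(3,0) -> caps B=0 W=1

Answer: .W.B.
B..W.
...B.
WBW.B
.W..W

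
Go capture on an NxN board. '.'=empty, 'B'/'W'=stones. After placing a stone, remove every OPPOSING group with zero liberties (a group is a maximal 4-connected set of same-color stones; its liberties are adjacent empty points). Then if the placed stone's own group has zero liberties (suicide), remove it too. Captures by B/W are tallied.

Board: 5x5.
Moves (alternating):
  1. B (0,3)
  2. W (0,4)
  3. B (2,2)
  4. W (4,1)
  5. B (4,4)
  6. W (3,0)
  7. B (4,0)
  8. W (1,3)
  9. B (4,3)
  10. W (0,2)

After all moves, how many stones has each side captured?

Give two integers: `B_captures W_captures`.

Move 1: B@(0,3) -> caps B=0 W=0
Move 2: W@(0,4) -> caps B=0 W=0
Move 3: B@(2,2) -> caps B=0 W=0
Move 4: W@(4,1) -> caps B=0 W=0
Move 5: B@(4,4) -> caps B=0 W=0
Move 6: W@(3,0) -> caps B=0 W=0
Move 7: B@(4,0) -> caps B=0 W=0
Move 8: W@(1,3) -> caps B=0 W=0
Move 9: B@(4,3) -> caps B=0 W=0
Move 10: W@(0,2) -> caps B=0 W=1

Answer: 0 1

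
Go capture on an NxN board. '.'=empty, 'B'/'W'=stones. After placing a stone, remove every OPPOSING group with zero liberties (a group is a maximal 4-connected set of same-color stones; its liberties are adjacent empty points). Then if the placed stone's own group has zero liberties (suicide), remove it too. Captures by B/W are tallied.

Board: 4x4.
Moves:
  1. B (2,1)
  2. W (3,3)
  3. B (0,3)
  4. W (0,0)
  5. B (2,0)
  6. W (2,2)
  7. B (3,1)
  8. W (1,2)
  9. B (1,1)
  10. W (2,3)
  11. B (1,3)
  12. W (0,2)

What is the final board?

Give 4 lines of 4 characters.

Answer: W.W.
.BW.
BBWW
.B.W

Derivation:
Move 1: B@(2,1) -> caps B=0 W=0
Move 2: W@(3,3) -> caps B=0 W=0
Move 3: B@(0,3) -> caps B=0 W=0
Move 4: W@(0,0) -> caps B=0 W=0
Move 5: B@(2,0) -> caps B=0 W=0
Move 6: W@(2,2) -> caps B=0 W=0
Move 7: B@(3,1) -> caps B=0 W=0
Move 8: W@(1,2) -> caps B=0 W=0
Move 9: B@(1,1) -> caps B=0 W=0
Move 10: W@(2,3) -> caps B=0 W=0
Move 11: B@(1,3) -> caps B=0 W=0
Move 12: W@(0,2) -> caps B=0 W=2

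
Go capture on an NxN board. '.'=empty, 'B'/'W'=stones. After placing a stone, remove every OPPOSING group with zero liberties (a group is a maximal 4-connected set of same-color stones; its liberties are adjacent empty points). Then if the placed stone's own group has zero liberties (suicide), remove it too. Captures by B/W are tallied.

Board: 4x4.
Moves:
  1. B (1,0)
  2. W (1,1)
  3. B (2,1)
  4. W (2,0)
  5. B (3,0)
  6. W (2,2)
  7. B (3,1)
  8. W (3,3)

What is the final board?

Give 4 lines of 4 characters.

Answer: ....
BW..
.BW.
BB.W

Derivation:
Move 1: B@(1,0) -> caps B=0 W=0
Move 2: W@(1,1) -> caps B=0 W=0
Move 3: B@(2,1) -> caps B=0 W=0
Move 4: W@(2,0) -> caps B=0 W=0
Move 5: B@(3,0) -> caps B=1 W=0
Move 6: W@(2,2) -> caps B=1 W=0
Move 7: B@(3,1) -> caps B=1 W=0
Move 8: W@(3,3) -> caps B=1 W=0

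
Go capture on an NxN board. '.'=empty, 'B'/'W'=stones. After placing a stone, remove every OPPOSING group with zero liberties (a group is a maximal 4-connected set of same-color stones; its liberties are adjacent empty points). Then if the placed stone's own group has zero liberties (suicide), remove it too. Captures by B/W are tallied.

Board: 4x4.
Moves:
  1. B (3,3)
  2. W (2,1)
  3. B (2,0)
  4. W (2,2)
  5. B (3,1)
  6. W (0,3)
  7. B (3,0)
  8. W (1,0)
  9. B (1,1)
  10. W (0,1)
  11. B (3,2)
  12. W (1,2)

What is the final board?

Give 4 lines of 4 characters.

Answer: .W.W
W.W.
BWW.
BBBB

Derivation:
Move 1: B@(3,3) -> caps B=0 W=0
Move 2: W@(2,1) -> caps B=0 W=0
Move 3: B@(2,0) -> caps B=0 W=0
Move 4: W@(2,2) -> caps B=0 W=0
Move 5: B@(3,1) -> caps B=0 W=0
Move 6: W@(0,3) -> caps B=0 W=0
Move 7: B@(3,0) -> caps B=0 W=0
Move 8: W@(1,0) -> caps B=0 W=0
Move 9: B@(1,1) -> caps B=0 W=0
Move 10: W@(0,1) -> caps B=0 W=0
Move 11: B@(3,2) -> caps B=0 W=0
Move 12: W@(1,2) -> caps B=0 W=1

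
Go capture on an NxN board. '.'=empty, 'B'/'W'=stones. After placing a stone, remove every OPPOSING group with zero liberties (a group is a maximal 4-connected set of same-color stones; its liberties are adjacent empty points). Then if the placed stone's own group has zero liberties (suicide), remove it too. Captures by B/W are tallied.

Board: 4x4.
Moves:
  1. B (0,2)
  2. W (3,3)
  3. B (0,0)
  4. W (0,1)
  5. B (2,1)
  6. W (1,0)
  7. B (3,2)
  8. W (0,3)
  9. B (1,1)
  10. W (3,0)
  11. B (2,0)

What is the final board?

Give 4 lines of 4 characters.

Move 1: B@(0,2) -> caps B=0 W=0
Move 2: W@(3,3) -> caps B=0 W=0
Move 3: B@(0,0) -> caps B=0 W=0
Move 4: W@(0,1) -> caps B=0 W=0
Move 5: B@(2,1) -> caps B=0 W=0
Move 6: W@(1,0) -> caps B=0 W=1
Move 7: B@(3,2) -> caps B=0 W=1
Move 8: W@(0,3) -> caps B=0 W=1
Move 9: B@(1,1) -> caps B=0 W=1
Move 10: W@(3,0) -> caps B=0 W=1
Move 11: B@(2,0) -> caps B=0 W=1

Answer: .WBW
WB..
BB..
W.BW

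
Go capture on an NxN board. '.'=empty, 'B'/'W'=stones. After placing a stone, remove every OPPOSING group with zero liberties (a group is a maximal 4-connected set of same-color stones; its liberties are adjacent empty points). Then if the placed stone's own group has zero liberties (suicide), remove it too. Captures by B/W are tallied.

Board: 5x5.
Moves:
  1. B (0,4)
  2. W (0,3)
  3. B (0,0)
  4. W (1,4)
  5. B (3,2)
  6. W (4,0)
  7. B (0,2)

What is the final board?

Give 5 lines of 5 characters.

Answer: B.BW.
....W
.....
..B..
W....

Derivation:
Move 1: B@(0,4) -> caps B=0 W=0
Move 2: W@(0,3) -> caps B=0 W=0
Move 3: B@(0,0) -> caps B=0 W=0
Move 4: W@(1,4) -> caps B=0 W=1
Move 5: B@(3,2) -> caps B=0 W=1
Move 6: W@(4,0) -> caps B=0 W=1
Move 7: B@(0,2) -> caps B=0 W=1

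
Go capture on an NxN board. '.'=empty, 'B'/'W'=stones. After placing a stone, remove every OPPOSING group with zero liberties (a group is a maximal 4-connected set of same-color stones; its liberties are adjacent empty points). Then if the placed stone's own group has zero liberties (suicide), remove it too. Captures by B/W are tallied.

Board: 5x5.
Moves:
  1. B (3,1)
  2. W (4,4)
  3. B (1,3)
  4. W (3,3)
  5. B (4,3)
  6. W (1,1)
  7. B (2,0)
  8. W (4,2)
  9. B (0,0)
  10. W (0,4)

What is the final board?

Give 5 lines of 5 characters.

Move 1: B@(3,1) -> caps B=0 W=0
Move 2: W@(4,4) -> caps B=0 W=0
Move 3: B@(1,3) -> caps B=0 W=0
Move 4: W@(3,3) -> caps B=0 W=0
Move 5: B@(4,3) -> caps B=0 W=0
Move 6: W@(1,1) -> caps B=0 W=0
Move 7: B@(2,0) -> caps B=0 W=0
Move 8: W@(4,2) -> caps B=0 W=1
Move 9: B@(0,0) -> caps B=0 W=1
Move 10: W@(0,4) -> caps B=0 W=1

Answer: B...W
.W.B.
B....
.B.W.
..W.W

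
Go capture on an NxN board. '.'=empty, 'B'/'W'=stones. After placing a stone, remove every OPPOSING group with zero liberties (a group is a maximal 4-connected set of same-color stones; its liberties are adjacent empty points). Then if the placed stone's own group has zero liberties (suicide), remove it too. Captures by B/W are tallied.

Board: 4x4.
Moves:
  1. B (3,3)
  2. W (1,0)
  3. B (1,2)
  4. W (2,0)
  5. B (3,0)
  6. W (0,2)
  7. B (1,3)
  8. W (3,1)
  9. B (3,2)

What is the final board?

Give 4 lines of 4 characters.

Answer: ..W.
W.BB
W...
.WBB

Derivation:
Move 1: B@(3,3) -> caps B=0 W=0
Move 2: W@(1,0) -> caps B=0 W=0
Move 3: B@(1,2) -> caps B=0 W=0
Move 4: W@(2,0) -> caps B=0 W=0
Move 5: B@(3,0) -> caps B=0 W=0
Move 6: W@(0,2) -> caps B=0 W=0
Move 7: B@(1,3) -> caps B=0 W=0
Move 8: W@(3,1) -> caps B=0 W=1
Move 9: B@(3,2) -> caps B=0 W=1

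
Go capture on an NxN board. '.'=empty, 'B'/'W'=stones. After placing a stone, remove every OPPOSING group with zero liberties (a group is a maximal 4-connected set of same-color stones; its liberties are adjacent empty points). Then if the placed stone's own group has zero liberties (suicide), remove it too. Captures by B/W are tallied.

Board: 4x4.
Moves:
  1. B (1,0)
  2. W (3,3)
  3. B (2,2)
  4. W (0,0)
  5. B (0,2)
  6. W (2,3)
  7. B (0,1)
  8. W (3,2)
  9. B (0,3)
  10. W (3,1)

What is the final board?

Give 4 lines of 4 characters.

Answer: .BBB
B...
..BW
.WWW

Derivation:
Move 1: B@(1,0) -> caps B=0 W=0
Move 2: W@(3,3) -> caps B=0 W=0
Move 3: B@(2,2) -> caps B=0 W=0
Move 4: W@(0,0) -> caps B=0 W=0
Move 5: B@(0,2) -> caps B=0 W=0
Move 6: W@(2,3) -> caps B=0 W=0
Move 7: B@(0,1) -> caps B=1 W=0
Move 8: W@(3,2) -> caps B=1 W=0
Move 9: B@(0,3) -> caps B=1 W=0
Move 10: W@(3,1) -> caps B=1 W=0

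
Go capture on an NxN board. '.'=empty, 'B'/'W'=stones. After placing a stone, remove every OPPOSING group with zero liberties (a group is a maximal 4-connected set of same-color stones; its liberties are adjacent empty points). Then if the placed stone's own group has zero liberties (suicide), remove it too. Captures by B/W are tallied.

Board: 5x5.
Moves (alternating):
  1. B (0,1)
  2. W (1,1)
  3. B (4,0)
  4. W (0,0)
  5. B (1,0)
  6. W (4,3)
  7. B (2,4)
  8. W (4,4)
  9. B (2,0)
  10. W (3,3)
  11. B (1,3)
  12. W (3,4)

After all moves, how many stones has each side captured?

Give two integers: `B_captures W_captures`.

Answer: 1 0

Derivation:
Move 1: B@(0,1) -> caps B=0 W=0
Move 2: W@(1,1) -> caps B=0 W=0
Move 3: B@(4,0) -> caps B=0 W=0
Move 4: W@(0,0) -> caps B=0 W=0
Move 5: B@(1,0) -> caps B=1 W=0
Move 6: W@(4,3) -> caps B=1 W=0
Move 7: B@(2,4) -> caps B=1 W=0
Move 8: W@(4,4) -> caps B=1 W=0
Move 9: B@(2,0) -> caps B=1 W=0
Move 10: W@(3,3) -> caps B=1 W=0
Move 11: B@(1,3) -> caps B=1 W=0
Move 12: W@(3,4) -> caps B=1 W=0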